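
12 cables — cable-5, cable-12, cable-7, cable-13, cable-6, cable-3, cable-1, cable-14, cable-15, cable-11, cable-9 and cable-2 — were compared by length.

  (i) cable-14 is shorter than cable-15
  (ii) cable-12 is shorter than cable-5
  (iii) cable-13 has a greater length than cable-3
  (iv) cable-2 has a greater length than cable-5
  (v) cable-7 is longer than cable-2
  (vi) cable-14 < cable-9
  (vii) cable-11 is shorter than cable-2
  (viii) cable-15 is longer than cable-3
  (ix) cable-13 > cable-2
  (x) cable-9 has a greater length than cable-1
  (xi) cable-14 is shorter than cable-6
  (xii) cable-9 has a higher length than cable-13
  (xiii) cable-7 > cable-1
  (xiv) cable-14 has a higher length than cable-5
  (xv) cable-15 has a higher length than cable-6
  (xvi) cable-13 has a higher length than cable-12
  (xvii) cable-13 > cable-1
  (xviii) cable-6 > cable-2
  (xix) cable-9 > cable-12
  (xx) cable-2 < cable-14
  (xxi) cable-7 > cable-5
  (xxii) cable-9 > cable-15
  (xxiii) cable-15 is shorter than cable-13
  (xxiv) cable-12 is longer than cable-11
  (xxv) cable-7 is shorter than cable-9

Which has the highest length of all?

cable-9

cable-11 is not greatest since cable-11 < cable-12; cable-12 is not greatest since cable-12 < cable-13; cable-5 is not greatest since cable-5 < cable-14; cable-2 is not greatest since cable-2 < cable-6; cable-1 is not greatest since cable-1 < cable-13; cable-14 is not greatest since cable-14 < cable-6; cable-3 is not greatest since cable-3 < cable-15; cable-6 is not greatest since cable-6 < cable-15; cable-15 is not greatest since cable-15 < cable-13; cable-13 is not greatest since cable-13 < cable-9; cable-7 is not greatest since cable-7 < cable-9.
Only cable-9 has nothing above it, so cable-9 is the highest length.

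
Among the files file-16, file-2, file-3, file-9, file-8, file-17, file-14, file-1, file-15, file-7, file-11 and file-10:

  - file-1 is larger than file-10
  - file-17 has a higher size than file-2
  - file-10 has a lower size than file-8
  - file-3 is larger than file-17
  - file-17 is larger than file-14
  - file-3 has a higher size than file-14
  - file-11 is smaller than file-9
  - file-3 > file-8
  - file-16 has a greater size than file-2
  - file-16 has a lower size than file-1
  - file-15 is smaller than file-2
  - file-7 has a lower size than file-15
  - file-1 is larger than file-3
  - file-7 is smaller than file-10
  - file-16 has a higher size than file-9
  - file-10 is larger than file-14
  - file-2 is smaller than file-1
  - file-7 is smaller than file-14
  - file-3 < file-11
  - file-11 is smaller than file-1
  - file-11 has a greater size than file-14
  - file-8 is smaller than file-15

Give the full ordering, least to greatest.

The consecutive links are each given: file-7 < file-14; file-14 < file-10; file-10 < file-8; file-8 < file-15; file-15 < file-2; file-2 < file-17; file-17 < file-3; file-3 < file-11; file-11 < file-9; file-9 < file-16; file-16 < file-1.

file-7 < file-14 < file-10 < file-8 < file-15 < file-2 < file-17 < file-3 < file-11 < file-9 < file-16 < file-1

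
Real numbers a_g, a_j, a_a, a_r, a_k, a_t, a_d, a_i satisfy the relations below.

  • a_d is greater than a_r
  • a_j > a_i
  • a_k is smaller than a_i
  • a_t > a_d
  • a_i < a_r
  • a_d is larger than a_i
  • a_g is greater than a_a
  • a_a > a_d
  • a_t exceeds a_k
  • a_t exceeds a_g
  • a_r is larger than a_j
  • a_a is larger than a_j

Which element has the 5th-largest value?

The consecutive relations fix a unique order: a_k < a_i < a_j < a_r < a_d < a_a < a_g < a_t.
Counting 5 from the largest end gives a_r.

a_r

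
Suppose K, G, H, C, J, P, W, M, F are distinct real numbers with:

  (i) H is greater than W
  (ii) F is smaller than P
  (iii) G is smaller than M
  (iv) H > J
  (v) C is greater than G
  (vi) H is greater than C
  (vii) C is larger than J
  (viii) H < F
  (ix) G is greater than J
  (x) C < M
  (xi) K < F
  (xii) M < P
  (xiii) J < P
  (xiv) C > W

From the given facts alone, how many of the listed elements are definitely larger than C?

Directly above C: H, M.
One step further: F, P (4 so far).
No other element is forced above C by the given relations, so the count is 4.

4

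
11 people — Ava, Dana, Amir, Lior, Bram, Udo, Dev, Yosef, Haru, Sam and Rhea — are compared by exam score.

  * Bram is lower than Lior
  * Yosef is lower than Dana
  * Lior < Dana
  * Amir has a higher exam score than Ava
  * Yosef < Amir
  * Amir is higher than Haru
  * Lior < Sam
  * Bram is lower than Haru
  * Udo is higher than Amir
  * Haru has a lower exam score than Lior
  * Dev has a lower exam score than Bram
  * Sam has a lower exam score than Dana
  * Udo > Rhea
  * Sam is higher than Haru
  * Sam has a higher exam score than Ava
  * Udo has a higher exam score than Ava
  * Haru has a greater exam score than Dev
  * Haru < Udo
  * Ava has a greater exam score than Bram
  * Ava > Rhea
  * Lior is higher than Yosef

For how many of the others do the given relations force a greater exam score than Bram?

7

The elements the relations force above Bram are Haru, Ava, Lior, Amir, Sam, Udo, Dana — no chain reaches any other.
That is 7.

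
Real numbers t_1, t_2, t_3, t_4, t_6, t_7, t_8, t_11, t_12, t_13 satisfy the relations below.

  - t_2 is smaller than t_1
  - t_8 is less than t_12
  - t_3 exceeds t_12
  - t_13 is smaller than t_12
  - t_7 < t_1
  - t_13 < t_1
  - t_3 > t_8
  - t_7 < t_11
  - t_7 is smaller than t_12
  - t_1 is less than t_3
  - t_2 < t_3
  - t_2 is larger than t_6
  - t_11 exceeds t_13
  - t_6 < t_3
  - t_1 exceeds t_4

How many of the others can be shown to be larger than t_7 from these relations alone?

4

The elements the relations force above t_7 are t_12, t_1, t_11, t_3 — no chain reaches any other.
That is 4.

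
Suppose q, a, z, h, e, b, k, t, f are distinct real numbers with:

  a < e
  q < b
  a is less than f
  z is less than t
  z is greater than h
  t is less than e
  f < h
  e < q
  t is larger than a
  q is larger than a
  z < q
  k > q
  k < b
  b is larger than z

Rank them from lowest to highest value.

The consecutive links are each given: a < f; f < h; h < z; z < t; t < e; e < q; q < k; k < b.

a < f < h < z < t < e < q < k < b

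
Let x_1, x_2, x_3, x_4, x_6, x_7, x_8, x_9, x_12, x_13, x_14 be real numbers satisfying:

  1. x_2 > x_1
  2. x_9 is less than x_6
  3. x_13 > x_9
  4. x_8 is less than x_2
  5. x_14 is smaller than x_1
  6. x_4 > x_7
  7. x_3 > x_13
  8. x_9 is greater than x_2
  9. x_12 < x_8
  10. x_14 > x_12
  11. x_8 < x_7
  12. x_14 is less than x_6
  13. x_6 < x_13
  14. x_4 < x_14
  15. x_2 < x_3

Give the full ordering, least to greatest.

The consecutive links are each given: x_12 < x_8; x_8 < x_7; x_7 < x_4; x_4 < x_14; x_14 < x_1; x_1 < x_2; x_2 < x_9; x_9 < x_6; x_6 < x_13; x_13 < x_3.

x_12 < x_8 < x_7 < x_4 < x_14 < x_1 < x_2 < x_9 < x_6 < x_13 < x_3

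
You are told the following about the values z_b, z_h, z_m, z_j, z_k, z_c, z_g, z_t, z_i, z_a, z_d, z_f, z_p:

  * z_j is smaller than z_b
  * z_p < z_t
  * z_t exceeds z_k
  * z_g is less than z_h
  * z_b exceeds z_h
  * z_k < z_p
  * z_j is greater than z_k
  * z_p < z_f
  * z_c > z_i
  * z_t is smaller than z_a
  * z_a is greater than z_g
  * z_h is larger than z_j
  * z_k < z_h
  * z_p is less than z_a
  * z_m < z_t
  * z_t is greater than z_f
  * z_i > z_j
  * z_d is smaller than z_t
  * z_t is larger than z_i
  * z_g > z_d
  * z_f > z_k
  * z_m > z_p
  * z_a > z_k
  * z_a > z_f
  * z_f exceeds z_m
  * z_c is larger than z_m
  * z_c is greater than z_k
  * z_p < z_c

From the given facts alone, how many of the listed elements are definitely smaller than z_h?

From z_h the given relations immediately reach z_g, z_k, z_j.
From those, z_d — 4 in total.
No other element is forced below z_h by the given relations, so the count is 4.

4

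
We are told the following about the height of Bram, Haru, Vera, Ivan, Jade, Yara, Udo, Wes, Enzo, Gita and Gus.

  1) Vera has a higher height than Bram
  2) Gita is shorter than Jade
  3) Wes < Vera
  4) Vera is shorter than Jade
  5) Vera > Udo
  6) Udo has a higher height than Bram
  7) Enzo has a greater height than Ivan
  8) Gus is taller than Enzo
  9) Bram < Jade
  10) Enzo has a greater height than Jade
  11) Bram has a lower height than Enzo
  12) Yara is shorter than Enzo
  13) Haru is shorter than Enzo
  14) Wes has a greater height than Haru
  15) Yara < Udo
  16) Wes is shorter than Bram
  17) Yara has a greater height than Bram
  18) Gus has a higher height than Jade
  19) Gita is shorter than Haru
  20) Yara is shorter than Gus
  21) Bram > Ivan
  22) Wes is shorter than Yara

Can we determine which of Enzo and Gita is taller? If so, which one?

Gita < Haru and Haru < Wes give Gita < Wes.
Then Wes < Bram extends the chain to Bram.
Then Bram < Yara extends the chain to Yara.
Then Yara < Udo extends the chain to Udo.
With Udo < Vera: Gita < Haru < Wes < Bram < Yara < Udo < Vera.
With Vera < Jade: Gita < Haru < Wes < Bram < Yara < Udo < Vera < Jade.
With Jade < Enzo: Gita < Haru < Wes < Bram < Yara < Udo < Vera < Jade < Enzo.
So Enzo is taller.

Enzo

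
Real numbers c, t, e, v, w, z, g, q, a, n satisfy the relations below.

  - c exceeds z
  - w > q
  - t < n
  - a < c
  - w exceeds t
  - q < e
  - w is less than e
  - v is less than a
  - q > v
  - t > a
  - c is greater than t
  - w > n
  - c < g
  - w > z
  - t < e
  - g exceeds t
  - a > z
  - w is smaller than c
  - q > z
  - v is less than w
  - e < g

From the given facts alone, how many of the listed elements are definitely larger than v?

From v the given relations immediately reach a, q, w.
From those, t, c, e — 6 in total.
From those, n, g — 8 in total.
Nothing else is reachable above v; 8 in all.

8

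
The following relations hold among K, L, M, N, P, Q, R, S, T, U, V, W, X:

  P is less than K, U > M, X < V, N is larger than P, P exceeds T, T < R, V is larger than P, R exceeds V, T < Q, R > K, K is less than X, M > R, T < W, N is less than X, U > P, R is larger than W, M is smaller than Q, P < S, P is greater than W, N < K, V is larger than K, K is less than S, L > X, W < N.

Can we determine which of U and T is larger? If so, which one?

U

T < W and W < N give T < N.
Then N < K extends the chain to K.
Then K < X extends the chain to X.
With X < V: T < W < N < K < X < V.
With V < R: T < W < N < K < X < V < R.
Then R < M extends the chain to M.
With M < U: T < W < N < K < X < V < R < M < U.
So U is larger.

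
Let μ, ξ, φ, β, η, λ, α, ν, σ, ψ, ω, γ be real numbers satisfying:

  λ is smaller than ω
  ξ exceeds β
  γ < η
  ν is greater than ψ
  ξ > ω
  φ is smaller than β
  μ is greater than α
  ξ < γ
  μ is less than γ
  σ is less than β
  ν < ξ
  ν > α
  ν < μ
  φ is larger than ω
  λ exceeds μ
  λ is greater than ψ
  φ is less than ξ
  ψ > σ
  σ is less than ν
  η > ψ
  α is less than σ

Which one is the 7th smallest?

The consecutive relations fix a unique order: α < σ < ψ < ν < μ < λ < ω < φ < β < ξ < γ < η.
Counting 7 from the smallest end gives ω.

ω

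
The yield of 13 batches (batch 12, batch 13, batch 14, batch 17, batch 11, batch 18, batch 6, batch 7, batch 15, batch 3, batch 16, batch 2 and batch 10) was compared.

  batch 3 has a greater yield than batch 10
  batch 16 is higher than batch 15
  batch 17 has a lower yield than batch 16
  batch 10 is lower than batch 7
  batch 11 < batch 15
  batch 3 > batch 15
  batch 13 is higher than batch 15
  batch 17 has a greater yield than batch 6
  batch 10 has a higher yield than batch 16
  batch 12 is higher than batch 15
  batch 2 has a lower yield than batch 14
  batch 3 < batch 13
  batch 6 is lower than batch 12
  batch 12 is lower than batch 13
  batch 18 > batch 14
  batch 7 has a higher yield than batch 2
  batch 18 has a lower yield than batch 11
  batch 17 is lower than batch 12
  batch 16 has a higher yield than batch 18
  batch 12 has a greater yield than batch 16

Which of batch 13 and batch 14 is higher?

The relevant relations are batch 14 < batch 18; batch 18 < batch 11; batch 11 < batch 15; batch 15 < batch 16; batch 16 < batch 10; batch 10 < batch 3; batch 3 < batch 13.
Chaining these gives batch 14 < batch 18 < batch 11 < batch 15 < batch 16 < batch 10 < batch 3 < batch 13.
So batch 14 < batch 13; batch 13 is the higher of the two.

batch 13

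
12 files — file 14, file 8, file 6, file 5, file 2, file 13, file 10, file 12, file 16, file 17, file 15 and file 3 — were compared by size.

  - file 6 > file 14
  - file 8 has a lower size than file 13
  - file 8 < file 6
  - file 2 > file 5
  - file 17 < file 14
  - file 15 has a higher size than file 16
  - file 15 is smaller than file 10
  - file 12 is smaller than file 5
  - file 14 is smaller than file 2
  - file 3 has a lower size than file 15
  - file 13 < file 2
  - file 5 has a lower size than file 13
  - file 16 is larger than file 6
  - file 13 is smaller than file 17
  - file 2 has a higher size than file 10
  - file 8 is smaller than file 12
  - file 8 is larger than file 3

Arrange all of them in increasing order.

Each adjacent pair is fixed by a given relation: file 3 < file 8; file 8 < file 12; file 12 < file 5; file 5 < file 13; file 13 < file 17; file 17 < file 14; file 14 < file 6; file 6 < file 16; file 16 < file 15; file 15 < file 10; file 10 < file 2. Chaining them end to end gives the full order.

file 3 < file 8 < file 12 < file 5 < file 13 < file 17 < file 14 < file 6 < file 16 < file 15 < file 10 < file 2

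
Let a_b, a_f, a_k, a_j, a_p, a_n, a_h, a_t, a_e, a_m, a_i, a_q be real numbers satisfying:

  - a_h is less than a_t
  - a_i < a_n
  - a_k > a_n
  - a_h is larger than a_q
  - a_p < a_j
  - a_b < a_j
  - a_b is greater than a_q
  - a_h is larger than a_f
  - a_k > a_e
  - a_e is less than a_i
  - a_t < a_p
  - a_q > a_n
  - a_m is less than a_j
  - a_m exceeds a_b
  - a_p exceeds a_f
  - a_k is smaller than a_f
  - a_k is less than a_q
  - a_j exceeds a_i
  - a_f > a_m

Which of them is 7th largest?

Chaining the given pairs: a_e < a_i < a_n < a_k < a_q < a_b < a_m < a_f < a_h < a_t < a_p < a_j.
Counting 7 from the largest end gives a_b.

a_b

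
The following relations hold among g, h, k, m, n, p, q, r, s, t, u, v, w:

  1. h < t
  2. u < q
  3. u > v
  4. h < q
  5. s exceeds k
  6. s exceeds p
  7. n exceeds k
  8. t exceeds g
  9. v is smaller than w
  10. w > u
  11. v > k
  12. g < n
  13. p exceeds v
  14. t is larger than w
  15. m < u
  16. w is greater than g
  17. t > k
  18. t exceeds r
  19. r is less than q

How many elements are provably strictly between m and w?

The relations place m below w. An element lies strictly between them when it is forced above m and also forced below w.
Above m: {u, q, t}. Below w: {k, g, v, u}.
Intersection: {u} — 1.

1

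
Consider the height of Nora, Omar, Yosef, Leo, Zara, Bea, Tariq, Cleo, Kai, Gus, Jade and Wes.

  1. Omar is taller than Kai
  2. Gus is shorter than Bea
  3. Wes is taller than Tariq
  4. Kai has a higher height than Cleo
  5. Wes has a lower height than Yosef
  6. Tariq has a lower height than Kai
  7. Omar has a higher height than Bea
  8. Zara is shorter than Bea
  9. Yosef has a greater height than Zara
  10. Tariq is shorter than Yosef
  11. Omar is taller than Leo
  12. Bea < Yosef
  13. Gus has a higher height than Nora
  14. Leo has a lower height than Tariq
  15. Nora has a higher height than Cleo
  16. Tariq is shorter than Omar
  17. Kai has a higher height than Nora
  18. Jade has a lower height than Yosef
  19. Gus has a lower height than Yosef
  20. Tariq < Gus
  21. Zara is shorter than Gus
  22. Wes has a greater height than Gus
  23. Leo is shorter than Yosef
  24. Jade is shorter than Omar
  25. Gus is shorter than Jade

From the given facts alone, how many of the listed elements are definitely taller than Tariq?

7

From Tariq the given relations immediately reach Kai, Gus, Wes, Yosef, Omar.
From those, Jade, Bea — 7 in total.
Nothing else is reachable above Tariq; 7 in all.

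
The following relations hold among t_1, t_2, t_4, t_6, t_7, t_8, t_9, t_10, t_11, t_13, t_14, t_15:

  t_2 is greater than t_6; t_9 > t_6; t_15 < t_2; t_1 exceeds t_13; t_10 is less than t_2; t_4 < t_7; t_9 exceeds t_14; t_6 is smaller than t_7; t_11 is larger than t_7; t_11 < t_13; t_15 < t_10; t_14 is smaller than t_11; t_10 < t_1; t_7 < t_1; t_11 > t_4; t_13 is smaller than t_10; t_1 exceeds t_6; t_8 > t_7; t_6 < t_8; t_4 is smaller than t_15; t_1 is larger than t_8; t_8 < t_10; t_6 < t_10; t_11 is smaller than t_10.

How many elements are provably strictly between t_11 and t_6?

The relations place t_6 below t_11. An element lies strictly between them when it is forced above t_6 and also forced below t_11.
Above t_6: {t_7, t_13, t_8, t_10, t_2, t_9, t_1}. Below t_11: {t_4, t_14, t_7}.
Intersection: {t_7} — 1.

1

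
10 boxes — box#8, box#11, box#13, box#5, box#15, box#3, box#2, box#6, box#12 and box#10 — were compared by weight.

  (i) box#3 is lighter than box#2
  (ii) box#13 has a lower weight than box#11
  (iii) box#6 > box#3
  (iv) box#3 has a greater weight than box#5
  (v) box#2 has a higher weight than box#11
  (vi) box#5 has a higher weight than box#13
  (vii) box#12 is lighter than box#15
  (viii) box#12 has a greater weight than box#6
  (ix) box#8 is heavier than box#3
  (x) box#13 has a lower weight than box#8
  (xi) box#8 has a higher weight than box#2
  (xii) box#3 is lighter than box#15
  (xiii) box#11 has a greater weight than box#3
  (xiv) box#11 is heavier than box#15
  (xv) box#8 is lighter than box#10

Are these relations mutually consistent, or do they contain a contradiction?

The single ordering box#13 < box#5 < box#3 < box#6 < box#12 < box#15 < box#11 < box#2 < box#8 < box#10 satisfies every listed relation, so no contradiction arises.

consistent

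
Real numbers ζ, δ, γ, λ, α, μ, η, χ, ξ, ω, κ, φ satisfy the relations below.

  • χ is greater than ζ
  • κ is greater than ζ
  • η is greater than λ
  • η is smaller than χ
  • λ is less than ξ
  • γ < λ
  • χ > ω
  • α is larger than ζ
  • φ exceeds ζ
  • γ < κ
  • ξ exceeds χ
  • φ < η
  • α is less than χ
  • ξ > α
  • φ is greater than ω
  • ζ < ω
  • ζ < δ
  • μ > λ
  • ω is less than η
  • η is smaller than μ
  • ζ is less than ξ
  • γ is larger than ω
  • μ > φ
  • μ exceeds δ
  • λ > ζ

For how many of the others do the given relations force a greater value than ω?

8

The elements the relations force above ω are φ, γ, κ, λ, η, μ, χ, ξ — no chain reaches any other.
That is 8.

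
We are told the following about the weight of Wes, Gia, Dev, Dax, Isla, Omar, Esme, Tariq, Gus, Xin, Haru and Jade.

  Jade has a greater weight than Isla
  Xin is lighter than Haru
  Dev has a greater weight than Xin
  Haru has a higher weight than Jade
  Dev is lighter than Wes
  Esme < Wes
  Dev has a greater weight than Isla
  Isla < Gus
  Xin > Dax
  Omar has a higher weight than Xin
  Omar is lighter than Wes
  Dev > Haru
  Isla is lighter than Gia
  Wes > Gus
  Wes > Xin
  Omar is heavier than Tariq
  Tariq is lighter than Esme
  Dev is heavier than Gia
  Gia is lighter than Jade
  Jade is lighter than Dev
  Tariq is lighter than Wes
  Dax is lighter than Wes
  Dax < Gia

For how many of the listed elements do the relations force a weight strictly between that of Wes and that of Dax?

Chaining upward from Dax reaches: Xin, Omar, Gia, Jade, Haru, Dev.
Chaining downward from Wes reaches: Tariq, Esme, Xin, Omar, Isla, Gia, Jade, Gus, Haru, Dev.
Strictly between Dax and Wes are those in both lists: Xin, Omar, Gia, Jade, Haru, Dev — 6 elements.

6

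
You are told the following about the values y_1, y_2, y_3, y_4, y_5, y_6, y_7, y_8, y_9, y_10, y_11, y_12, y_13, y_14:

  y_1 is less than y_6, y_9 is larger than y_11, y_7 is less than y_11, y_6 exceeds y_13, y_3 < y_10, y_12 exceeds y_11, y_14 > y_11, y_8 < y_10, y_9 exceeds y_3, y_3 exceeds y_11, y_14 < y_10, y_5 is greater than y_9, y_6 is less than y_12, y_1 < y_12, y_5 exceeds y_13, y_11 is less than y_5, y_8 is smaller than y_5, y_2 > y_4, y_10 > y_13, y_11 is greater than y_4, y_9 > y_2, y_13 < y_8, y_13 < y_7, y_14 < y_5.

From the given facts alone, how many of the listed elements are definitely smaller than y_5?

The elements the relations force below y_5 are y_13, y_4, y_8, y_2, y_7, y_11, y_14, y_3, y_9 — no chain reaches any other.
That is 9.

9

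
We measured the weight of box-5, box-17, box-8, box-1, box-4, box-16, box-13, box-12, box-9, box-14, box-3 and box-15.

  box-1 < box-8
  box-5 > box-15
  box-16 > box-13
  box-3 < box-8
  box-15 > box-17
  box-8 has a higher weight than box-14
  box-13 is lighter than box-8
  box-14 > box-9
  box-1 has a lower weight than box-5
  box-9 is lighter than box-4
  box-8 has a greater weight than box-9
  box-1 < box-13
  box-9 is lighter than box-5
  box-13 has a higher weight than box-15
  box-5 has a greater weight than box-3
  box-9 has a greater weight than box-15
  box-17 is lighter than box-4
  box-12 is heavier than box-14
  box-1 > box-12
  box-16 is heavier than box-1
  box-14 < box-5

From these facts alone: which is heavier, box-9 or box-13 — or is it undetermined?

box-13

box-9 < box-14 < box-12 < box-1 < box-13, by transitivity through box-14, box-12, box-1.
So box-13 is heavier.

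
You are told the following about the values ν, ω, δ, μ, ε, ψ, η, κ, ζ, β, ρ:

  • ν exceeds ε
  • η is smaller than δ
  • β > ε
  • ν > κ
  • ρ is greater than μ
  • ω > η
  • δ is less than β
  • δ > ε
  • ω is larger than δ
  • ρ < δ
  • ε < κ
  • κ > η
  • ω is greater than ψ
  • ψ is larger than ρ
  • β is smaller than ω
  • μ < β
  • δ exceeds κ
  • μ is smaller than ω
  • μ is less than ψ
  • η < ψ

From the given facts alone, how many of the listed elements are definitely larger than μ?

5

The elements the relations force above μ are ρ, ψ, δ, β, ω — no chain reaches any other.
That is 5.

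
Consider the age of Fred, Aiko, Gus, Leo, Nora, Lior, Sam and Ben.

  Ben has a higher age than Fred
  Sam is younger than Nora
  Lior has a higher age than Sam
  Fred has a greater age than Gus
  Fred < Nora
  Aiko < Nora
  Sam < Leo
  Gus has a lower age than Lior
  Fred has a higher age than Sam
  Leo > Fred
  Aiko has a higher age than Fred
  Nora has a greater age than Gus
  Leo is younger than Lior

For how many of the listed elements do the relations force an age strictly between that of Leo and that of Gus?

1

Chaining upward from Gus reaches: Fred, Aiko, Ben, Nora, Lior.
Chaining downward from Leo reaches: Sam, Fred.
Strictly between Gus and Leo are those in both lists: Fred — 1 element.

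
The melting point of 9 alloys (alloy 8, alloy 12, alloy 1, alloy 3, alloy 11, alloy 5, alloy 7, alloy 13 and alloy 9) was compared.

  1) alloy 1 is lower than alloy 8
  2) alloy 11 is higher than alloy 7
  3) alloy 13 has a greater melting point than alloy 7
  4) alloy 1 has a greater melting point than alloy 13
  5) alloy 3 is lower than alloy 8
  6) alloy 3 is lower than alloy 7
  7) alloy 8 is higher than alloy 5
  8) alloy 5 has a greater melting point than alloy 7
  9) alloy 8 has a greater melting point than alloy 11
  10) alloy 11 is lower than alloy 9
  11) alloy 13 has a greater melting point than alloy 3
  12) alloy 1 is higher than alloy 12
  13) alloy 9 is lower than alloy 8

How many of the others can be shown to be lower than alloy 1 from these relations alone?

4

From alloy 1 the given relations immediately reach alloy 13, alloy 12.
From those, alloy 3, alloy 7 — 4 in total.
Nothing else is reachable below alloy 1; 4 in all.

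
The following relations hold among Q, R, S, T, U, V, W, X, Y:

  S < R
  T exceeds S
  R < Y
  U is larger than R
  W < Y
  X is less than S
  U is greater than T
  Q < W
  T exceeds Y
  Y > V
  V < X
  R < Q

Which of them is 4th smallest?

R

The consecutive relations fix a unique order: V < X < S < R < Q < W < Y < T < U.
The 4th smallest is R.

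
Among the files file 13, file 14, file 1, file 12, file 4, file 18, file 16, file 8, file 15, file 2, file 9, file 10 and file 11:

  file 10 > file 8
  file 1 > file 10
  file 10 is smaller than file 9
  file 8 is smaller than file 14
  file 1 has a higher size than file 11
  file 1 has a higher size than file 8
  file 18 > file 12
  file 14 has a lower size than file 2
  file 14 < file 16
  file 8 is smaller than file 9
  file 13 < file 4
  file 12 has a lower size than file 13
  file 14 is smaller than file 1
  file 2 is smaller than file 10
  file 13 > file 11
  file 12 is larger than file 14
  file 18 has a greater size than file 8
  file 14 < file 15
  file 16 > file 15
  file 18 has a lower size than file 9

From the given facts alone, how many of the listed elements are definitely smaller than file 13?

4

Directly below file 13: file 12, file 11.
One step further: file 14 (3 so far).
One step further: file 8 (4 so far).
Nothing else is reachable below file 13; 4 in all.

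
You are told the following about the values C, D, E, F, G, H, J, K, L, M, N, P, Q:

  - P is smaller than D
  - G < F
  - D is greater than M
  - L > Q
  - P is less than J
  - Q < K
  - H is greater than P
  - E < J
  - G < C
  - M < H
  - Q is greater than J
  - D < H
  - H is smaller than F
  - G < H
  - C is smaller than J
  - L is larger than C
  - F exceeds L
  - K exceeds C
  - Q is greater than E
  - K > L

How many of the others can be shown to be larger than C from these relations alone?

5

The elements the relations force above C are J, Q, L, K, F — no chain reaches any other.
That is 5.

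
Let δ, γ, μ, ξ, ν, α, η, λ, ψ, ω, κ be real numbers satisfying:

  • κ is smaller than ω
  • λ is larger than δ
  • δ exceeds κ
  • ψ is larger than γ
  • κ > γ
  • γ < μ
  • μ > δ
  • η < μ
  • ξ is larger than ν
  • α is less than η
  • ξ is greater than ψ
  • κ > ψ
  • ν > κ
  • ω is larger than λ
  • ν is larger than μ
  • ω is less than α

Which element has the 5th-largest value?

α

Chaining the given pairs: γ < ψ < κ < δ < λ < ω < α < η < μ < ν < ξ.
The 5th largest is α.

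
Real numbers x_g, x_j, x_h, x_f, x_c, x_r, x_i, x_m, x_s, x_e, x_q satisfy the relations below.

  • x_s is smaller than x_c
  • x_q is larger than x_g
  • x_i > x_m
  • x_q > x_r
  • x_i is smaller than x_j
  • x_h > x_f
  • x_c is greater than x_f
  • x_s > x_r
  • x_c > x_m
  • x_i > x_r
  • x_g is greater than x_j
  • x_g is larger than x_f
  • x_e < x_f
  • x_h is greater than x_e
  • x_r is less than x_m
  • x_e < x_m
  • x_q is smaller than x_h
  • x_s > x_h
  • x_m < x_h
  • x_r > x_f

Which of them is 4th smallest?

x_m

Piecing the relations together gives one ordering: x_e < x_f < x_r < x_m < x_i < x_j < x_g < x_q < x_h < x_s < x_c.
Counting 4 from the smallest end gives x_m.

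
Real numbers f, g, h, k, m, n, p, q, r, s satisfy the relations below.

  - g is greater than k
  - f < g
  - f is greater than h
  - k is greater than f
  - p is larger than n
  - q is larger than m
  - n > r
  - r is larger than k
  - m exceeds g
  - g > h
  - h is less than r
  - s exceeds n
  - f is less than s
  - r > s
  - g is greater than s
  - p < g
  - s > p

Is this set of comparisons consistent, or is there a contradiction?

Chaining the given relations yields r < n < p < s, so r < s. But one relation states s < r. These cannot both hold.

inconsistent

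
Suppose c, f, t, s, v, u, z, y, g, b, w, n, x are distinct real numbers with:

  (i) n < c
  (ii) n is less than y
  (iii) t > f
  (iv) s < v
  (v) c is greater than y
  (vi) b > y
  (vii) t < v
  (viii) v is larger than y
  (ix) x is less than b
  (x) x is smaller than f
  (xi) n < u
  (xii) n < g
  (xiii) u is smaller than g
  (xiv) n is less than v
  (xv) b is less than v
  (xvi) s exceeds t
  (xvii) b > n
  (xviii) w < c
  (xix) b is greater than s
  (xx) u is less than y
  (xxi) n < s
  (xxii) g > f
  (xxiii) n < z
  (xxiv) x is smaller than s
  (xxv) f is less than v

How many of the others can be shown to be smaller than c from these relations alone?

4

From c the given relations immediately reach n, w, y.
From those, u — 4 in total.
Nothing else is reachable below c; 4 in all.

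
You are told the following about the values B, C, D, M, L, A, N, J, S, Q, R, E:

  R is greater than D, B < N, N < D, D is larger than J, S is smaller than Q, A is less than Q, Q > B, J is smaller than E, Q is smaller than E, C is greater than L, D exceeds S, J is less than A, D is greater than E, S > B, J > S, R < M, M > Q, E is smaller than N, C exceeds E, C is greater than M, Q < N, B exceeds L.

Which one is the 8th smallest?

Piecing the relations together gives one ordering: L < B < S < J < A < Q < E < N < D < R < M < C.
The 8th smallest is N.

N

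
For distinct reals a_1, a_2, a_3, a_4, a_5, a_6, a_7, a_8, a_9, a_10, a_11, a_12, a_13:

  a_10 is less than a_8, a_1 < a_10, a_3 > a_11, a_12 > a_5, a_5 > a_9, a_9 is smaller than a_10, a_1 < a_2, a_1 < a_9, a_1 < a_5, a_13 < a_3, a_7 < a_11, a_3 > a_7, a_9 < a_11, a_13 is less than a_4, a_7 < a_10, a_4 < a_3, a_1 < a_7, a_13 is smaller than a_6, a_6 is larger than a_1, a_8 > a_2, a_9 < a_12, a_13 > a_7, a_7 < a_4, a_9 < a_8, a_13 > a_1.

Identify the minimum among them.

Chaining upward from a_1: directly above it, a_9, a_7, a_5, a_13, a_6, a_2, a_10; then a_12, a_11, a_4, a_3, a_8.
That covers every other element, and nothing is given below a_1, so a_1 is the minimum.

a_1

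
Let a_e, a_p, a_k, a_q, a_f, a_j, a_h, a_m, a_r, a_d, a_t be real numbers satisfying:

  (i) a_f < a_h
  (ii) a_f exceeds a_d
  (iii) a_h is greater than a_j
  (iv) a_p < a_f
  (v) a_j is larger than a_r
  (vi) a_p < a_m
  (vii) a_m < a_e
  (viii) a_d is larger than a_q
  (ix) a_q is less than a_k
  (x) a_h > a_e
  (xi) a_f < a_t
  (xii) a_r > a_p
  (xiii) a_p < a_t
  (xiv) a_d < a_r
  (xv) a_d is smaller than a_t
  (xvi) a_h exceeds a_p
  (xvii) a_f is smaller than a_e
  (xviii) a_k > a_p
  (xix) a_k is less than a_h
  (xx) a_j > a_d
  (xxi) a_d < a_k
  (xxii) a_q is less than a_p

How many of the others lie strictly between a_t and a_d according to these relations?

Chaining upward from a_d reaches: a_f, a_r, a_e, a_k, a_j, a_h.
Chaining downward from a_t reaches: a_q, a_p, a_f.
Strictly between a_d and a_t are those in both lists: a_f — 1 element.

1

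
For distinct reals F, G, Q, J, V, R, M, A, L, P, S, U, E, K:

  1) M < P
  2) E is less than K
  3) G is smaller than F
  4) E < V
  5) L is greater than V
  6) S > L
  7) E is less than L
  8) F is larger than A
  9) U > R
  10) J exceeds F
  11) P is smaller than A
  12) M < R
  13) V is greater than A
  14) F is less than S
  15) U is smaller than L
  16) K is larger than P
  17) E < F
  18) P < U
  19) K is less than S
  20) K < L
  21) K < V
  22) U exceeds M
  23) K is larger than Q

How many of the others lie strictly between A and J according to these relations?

1

Chaining upward from A reaches: F, V, L, S.
Chaining downward from J reaches: M, P, G, E, F.
Strictly between A and J are those in both lists: F — 1 element.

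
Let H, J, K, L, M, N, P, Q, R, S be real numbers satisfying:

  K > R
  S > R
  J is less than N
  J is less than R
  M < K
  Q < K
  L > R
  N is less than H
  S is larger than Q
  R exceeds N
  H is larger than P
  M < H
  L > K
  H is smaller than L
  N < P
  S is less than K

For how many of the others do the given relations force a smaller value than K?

6

The elements the relations force below K are J, Q, N, R, M, S — no chain reaches any other.
That is 6.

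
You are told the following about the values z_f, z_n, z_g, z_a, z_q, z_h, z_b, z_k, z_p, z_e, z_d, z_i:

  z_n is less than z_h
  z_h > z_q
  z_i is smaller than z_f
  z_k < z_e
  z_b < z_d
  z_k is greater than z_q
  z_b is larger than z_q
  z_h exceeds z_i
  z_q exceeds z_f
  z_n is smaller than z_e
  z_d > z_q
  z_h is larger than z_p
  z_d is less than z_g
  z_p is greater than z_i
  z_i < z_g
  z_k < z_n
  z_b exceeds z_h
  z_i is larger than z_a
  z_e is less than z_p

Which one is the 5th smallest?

z_k

The consecutive relations fix a unique order: z_a < z_i < z_f < z_q < z_k < z_n < z_e < z_p < z_h < z_b < z_d < z_g.
The 5th smallest is z_k.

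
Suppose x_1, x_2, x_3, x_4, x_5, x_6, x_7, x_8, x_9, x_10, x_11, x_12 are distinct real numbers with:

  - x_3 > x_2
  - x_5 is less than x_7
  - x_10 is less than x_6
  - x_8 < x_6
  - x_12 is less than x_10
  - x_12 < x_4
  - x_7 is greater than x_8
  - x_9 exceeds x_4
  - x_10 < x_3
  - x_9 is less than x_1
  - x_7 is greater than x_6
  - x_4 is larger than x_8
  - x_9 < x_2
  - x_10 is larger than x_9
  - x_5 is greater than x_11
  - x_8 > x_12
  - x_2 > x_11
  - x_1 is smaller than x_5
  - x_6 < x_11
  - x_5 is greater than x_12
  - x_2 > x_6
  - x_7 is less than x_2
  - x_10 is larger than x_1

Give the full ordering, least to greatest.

The consecutive links are each given: x_12 < x_8; x_8 < x_4; x_4 < x_9; x_9 < x_1; x_1 < x_10; x_10 < x_6; x_6 < x_11; x_11 < x_5; x_5 < x_7; x_7 < x_2; x_2 < x_3.

x_12 < x_8 < x_4 < x_9 < x_1 < x_10 < x_6 < x_11 < x_5 < x_7 < x_2 < x_3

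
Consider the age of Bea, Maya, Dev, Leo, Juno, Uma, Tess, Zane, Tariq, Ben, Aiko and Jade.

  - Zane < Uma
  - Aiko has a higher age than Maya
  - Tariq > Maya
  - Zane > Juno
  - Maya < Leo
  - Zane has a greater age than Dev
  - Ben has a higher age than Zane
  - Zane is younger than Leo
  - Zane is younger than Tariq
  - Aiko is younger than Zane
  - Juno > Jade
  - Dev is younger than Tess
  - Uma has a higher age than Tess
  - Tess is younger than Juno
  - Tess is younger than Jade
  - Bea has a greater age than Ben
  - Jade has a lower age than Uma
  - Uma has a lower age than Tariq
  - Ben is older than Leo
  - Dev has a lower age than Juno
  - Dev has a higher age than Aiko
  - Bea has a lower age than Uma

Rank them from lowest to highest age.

Nothing is placed below Maya, so it is least; from there Maya < Aiko; Aiko < Dev; Dev < Tess; Tess < Jade; Jade < Juno; Juno < Zane; Zane < Leo; Leo < Ben; Ben < Bea; Bea < Uma; Uma < Tariq, each given directly.

Maya < Aiko < Dev < Tess < Jade < Juno < Zane < Leo < Ben < Bea < Uma < Tariq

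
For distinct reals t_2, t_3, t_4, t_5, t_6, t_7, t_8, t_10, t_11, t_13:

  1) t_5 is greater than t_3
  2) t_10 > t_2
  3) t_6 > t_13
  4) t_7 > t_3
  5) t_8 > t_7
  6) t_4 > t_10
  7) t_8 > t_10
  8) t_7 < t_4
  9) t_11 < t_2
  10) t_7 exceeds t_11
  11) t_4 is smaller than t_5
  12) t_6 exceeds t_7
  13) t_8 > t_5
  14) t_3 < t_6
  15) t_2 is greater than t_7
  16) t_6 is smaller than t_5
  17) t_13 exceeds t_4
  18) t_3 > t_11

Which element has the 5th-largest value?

Piecing the relations together gives one ordering: t_11 < t_3 < t_7 < t_2 < t_10 < t_4 < t_13 < t_6 < t_5 < t_8.
The 5th largest is t_4.

t_4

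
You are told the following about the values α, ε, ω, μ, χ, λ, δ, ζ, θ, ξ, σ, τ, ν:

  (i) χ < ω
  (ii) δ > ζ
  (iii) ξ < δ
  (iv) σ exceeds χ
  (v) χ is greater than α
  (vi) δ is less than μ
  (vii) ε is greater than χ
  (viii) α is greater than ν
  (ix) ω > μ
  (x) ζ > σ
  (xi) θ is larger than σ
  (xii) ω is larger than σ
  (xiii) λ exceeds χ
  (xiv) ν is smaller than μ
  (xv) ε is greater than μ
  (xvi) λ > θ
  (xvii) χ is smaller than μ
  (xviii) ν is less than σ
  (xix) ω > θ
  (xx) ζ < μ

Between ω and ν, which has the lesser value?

ν

The relevant relations are ν < α; α < χ; χ < σ; σ < ζ; ζ < δ; δ < μ; μ < ω.
Chaining these gives ν < α < χ < σ < ζ < δ < μ < ω.
So ν < ω; ν is the smaller of the two.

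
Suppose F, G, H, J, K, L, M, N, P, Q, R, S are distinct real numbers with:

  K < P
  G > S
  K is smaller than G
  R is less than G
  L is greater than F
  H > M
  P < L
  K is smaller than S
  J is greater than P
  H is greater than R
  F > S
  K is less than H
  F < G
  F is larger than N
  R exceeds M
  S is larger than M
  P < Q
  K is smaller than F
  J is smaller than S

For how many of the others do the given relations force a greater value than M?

Directly above M: S, R, H.
One step further: F, G (5 so far).
One step further: L (6 so far).
Nothing else is reachable above M; 6 in all.

6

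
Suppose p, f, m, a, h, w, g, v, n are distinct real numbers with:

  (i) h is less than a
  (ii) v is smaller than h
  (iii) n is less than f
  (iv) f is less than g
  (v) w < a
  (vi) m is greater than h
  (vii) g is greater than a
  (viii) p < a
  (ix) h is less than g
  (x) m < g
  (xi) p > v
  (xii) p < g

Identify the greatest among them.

g

Chaining downward from g: directly below it, h, f, m, p, a; then n, v, w.
That covers every other element, and nothing is given above g, so g is the greatest.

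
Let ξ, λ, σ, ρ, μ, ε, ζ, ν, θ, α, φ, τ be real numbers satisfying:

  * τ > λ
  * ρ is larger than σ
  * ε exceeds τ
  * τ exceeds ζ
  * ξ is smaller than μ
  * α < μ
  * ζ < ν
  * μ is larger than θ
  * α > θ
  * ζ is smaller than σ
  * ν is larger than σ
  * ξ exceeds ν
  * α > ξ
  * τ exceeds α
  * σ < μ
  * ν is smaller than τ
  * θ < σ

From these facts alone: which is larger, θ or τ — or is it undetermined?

τ

θ < σ < ν < ξ < α < τ, by transitivity through σ, ν, ξ, α.
So τ is larger.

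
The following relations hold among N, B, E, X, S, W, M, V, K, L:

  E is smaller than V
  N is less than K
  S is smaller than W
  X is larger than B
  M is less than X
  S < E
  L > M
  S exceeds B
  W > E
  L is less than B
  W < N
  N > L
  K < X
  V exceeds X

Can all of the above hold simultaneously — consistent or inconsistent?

consistent

Every relation is compatible with M < L < B < S < E < W < N < K < X < V; the set is consistent.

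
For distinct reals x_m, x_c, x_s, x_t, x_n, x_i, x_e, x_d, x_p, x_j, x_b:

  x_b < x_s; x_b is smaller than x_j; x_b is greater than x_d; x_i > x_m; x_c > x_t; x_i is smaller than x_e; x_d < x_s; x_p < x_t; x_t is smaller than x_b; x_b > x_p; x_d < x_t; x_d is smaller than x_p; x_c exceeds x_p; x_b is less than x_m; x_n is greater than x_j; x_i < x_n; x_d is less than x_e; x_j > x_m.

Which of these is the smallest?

x_d

Chaining upward from x_d: directly above it, x_p, x_t, x_b, x_e, x_s; then x_m, x_j, x_c; then x_i, x_n.
That covers every other element, and nothing is given below x_d, so x_d is the smallest.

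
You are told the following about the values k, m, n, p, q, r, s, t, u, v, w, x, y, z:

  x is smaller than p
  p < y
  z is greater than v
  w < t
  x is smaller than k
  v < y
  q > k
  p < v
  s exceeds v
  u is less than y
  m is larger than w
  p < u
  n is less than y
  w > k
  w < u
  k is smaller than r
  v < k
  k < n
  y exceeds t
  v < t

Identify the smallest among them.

p is not least since x < p; v is not least since p < v; k is not least since x < k; w is not least since k < w; s is not least since v < s; m is not least since w < m; u is not least since w < u; z is not least since v < z; n is not least since k < n; r is not least since k < r; q is not least since k < q; t is not least since w < t; y is not least since t < y.
Only x has nothing below it, so x is the smallest.

x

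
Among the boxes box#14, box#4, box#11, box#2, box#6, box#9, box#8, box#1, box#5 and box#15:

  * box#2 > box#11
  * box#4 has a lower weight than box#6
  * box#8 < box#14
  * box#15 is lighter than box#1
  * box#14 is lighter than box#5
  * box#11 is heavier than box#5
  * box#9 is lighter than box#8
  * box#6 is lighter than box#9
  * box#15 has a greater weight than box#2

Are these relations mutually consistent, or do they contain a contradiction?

Every relation is compatible with box#4 < box#6 < box#9 < box#8 < box#14 < box#5 < box#11 < box#2 < box#15 < box#1; the set is consistent.

consistent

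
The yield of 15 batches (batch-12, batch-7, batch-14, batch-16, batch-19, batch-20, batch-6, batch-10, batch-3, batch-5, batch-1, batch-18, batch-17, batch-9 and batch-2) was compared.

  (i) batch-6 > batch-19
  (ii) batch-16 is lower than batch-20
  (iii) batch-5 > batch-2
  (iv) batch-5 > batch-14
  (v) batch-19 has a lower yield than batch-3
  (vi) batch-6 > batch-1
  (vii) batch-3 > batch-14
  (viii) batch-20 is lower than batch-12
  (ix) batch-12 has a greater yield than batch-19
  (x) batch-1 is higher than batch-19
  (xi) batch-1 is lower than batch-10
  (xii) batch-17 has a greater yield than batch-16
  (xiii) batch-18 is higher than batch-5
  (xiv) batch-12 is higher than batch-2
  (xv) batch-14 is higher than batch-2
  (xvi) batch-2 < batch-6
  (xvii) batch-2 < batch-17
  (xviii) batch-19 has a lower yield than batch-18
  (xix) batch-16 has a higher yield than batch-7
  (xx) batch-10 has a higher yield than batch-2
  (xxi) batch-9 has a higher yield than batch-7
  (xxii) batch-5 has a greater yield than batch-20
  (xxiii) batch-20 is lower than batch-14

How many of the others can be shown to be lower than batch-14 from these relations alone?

From batch-14 the given relations immediately reach batch-20, batch-2.
From those, batch-16 — 3 in total.
From those, batch-7 — 4 in total.
No other element is forced below batch-14 by the given relations, so the count is 4.

4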